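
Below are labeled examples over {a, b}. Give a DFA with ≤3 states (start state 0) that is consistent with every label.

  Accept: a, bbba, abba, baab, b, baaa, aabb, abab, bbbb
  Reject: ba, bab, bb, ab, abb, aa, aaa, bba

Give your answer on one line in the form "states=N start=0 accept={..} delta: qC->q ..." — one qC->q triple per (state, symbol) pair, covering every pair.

State merging on the prefix tree: take the shortest (then alphabetical) example prefix whose next move is undefined and point that move at state 0, else 1, else 2, ...; a target is out if some Accept/Reject pair would then sit in one state with the same input left (inseparable). If every existing state is out, open a new one.
a: 0a undefined. 0a->0: no, a/aa meet in 0. Open state 1: 0a->1.
b: 0b undefined. 0b->0: no, a/ba meet in 1. 0b->1: ok.
aa: 1a undefined. 1a->0: no, a/bab meet in 1. 1a->1: no, a/ba meet in 1. Open state 2: 1a->2.
ab: 1b undefined. 1b->0: no, a/abb meet in 1. 1b->1: no, a/bb meet in 1. 1b->2: ok.
aaa: 2a undefined. 2a->0: ok.
aab: 2b undefined. 2b->0: ok.
All examples now run through 3 states with every (state, symbol) defined. Accept strings end in {1}, Reject strings end in {0,2}; accept={1}.

states=3 start=0 accept={1} delta: 0a->1 0b->1 1a->2 1b->2 2a->0 2b->0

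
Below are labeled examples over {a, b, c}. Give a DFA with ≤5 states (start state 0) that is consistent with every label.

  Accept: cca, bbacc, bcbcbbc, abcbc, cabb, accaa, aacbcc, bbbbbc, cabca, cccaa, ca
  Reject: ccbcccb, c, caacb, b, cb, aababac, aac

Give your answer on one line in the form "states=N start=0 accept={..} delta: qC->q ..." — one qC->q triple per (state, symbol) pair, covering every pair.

Grow the machine one transition at a time. Run the examples from 0; the earliest place one falls off (shortest prefix, ties alphabetical) gets sent to the lowest-numbered state that keeps every Accept/Reject pair distinguishable — a pair clashes when both reach the same state with identical unread suffix — and to a fresh state only if none does.
a: 0a undefined. 0a->0: ok.
b: 0b undefined. 0b->0: no, bbbbbc/c meet in 0 with "c" left. Open state 1: 0b->1.
c: 0c undefined. 0c->0: no, cca/c meet in 0. 0c->1: ok.
bb: 1b undefined. 1b->0: ok.
bc: 1c undefined. 1c->0: no, cca/cb meet in 0. 1c->1: no, bbacc/c meet in 1. Open state 2: 1c->2.
ca: 1a undefined. 1a->0: no, cabb/caacb meet in 0. 1a->1: no, cabb/c meet in 1. 1a->2: ok.
bcb: 2b undefined. 2b->0: no, abcbc/c meet in 1. 2b->1: no, bcbcbbc/c meet in 1. 2b->2: ok.
caa: 2a undefined. 2a->0: no, cca/caacb meet in 0. 2a->1: no, cca/c meet in 1. 2a->2: no, abcbc/aababac meet in 2 with "c" left. Open state 3: 2a->3.
ccc: 2c undefined. 2c->0: no, bbacc/ccbcccb meet in 2. 2c->1: no, abcbc/c meet in 1. 2c->2: no, bbacc/ccbcccb meet in 2. 2c->3: ok.
caac: 3c undefined. 3c->0: ok.
ccca: 3a undefined. 3a->0: no, accaa/ccbcccb meet in 0. 3a->1: no, accaa/c meet in 1. 3a->2: ok.
bcbcb: 3b undefined. 3b->0: ok.
All examples now run through 4 states with every (state, symbol) defined. Accept strings end in {2,3}, Reject strings end in {0,1}; accept={2,3}.

states=4 start=0 accept={2,3} delta: 0a->0 0b->1 0c->1 1a->2 1b->0 1c->2 2a->3 2b->2 2c->3 3a->2 3b->0 3c->0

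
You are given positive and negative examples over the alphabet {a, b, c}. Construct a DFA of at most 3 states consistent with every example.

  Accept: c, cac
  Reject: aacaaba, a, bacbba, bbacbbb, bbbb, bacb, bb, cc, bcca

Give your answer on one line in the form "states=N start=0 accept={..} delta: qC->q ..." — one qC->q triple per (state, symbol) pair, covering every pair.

Fold the examples into a partial DFA from state 0: repeatedly fix the first undefined (state, symbol) met by the shortest-then-alphabetical prefix, trying targets in increasing order and rejecting any under which an Accept and a Reject string meet in one state with the same remainder; add a state when all current targets are rejected. Accepting states are where Accept strings end.
a: 0a undefined. 0a->0: ok.
b: 0b undefined. 0b->0: ok.
c: 0c undefined. 0c->0: no, c/aacaaba meet in 0. Open state 1: 0c->1.
ca: 1a undefined. 1a->0: ok.
cc: 1c undefined. 1c->0: ok.
bacb: 1b undefined. 1b->0: ok.
All examples now run through 2 states with every (state, symbol) defined. Accept strings end in {1}, Reject strings end in {0}; accept={1}.

states=2 start=0 accept={1} delta: 0a->0 0b->0 0c->1 1a->0 1b->0 1c->0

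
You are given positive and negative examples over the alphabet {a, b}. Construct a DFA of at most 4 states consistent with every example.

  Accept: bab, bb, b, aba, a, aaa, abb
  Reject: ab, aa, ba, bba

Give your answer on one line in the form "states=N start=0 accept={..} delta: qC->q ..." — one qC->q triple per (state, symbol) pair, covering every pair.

State merging on the prefix tree: take the shortest (then alphabetical) example prefix whose next move is undefined and point that move at state 0, else 1, else 2, ...; a target is out if some Accept/Reject pair would then sit in one state with the same input left (inseparable). If every existing state is out, open a new one.
a: 0a undefined. 0a->0: no, b/ab meet in 0 with "b" left. Open state 1: 0a->1.
b: 0b undefined. 0b->0: no, bab/ab meet in 1 with "b" left. 0b->1: no, bb/ab meet in 1 with "b" left. Open state 2: 0b->2.
aa: 1a undefined. 1a->0: ok.
ab: 1b undefined. 1b->0: ok.
ba: 2a undefined. 2a->0: ok.
bb: 2b undefined. 2b->0: no, bb/ab meet in 0. 2b->1: ok.
All examples now run through 3 states with every (state, symbol) defined. Accept strings end in {1,2}, Reject strings end in {0}; accept={1,2}.

states=3 start=0 accept={1,2} delta: 0a->1 0b->2 1a->0 1b->0 2a->0 2b->1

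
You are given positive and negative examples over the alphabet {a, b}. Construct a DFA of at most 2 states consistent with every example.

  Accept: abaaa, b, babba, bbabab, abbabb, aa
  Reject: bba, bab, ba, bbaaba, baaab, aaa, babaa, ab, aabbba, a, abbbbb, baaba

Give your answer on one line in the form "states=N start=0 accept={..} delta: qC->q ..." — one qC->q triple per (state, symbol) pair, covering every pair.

states=2 start=0 accept={0} delta: 0a->1 0b->0 1a->0 1b->1

Grow the machine one transition at a time. Run the examples from 0; the earliest place one falls off (shortest prefix, ties alphabetical) gets sent to the lowest-numbered state that keeps every Accept/Reject pair distinguishable — a pair clashes when both reach the same state with identical unread suffix — and to a fresh state only if none does.
a: 0a undefined. 0a->0: no, b/ab meet in 0 with "b" left. Open state 1: 0a->1.
b: 0b undefined. 0b->0: ok.
aa: 1a undefined. 1a->0: ok.
ab: 1b undefined. 1b->0: no, abaaa/bba meet in 1. 1b->1: ok.
All examples now run through 2 states with every (state, symbol) defined. Accept strings end in {0}, Reject strings end in {1}; accept={0}.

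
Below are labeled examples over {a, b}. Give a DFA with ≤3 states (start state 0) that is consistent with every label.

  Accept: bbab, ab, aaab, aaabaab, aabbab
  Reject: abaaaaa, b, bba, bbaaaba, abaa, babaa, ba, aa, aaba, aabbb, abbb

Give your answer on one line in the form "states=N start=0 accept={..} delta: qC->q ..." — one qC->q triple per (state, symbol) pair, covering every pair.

State merging on the prefix tree: take the shortest (then alphabetical) example prefix whose next move is undefined and point that move at state 0, else 1, else 2, ...; a target is out if some Accept/Reject pair would then sit in one state with the same input left (inseparable). If every existing state is out, open a new one.
a: 0a undefined. 0a->0: no, ab/b meet in 0 with "b" left. Open state 1: 0a->1.
b: 0b undefined. 0b->0: ok.
aa: 1a undefined. 1a->0: ok.
ab: 1b undefined. 1b->0: no, bbab/b meet in 0. 1b->1: no, bbab/bba meet in 1. Open state 2: 1b->2.
aba: 2a undefined. 2a->0: ok.
abb: 2b undefined. 2b->0: ok.
All examples now run through 3 states with every (state, symbol) defined. Accept strings end in {2}, Reject strings end in {0,1}; accept={2}.

states=3 start=0 accept={2} delta: 0a->1 0b->0 1a->0 1b->2 2a->0 2b->0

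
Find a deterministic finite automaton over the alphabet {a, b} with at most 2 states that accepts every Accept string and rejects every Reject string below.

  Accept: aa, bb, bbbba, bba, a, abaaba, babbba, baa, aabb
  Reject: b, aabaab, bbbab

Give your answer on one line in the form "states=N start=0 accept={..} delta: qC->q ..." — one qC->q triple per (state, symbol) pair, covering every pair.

Grow the machine one transition at a time. Run the examples from 0; the earliest place one falls off (shortest prefix, ties alphabetical) gets sent to the lowest-numbered state that keeps every Accept/Reject pair distinguishable — a pair clashes when both reach the same state with identical unread suffix — and to a fresh state only if none does.
a: 0a undefined. 0a->0: ok.
b: 0b undefined. 0b->0: no, aa/b meet in 0. Open state 1: 0b->1.
ba: 1a undefined. 1a->0: ok.
bb: 1b undefined. 1b->0: ok.
All examples now run through 2 states with every (state, symbol) defined. Accept strings end in {0}, Reject strings end in {1}; accept={0}.

states=2 start=0 accept={0} delta: 0a->0 0b->1 1a->0 1b->0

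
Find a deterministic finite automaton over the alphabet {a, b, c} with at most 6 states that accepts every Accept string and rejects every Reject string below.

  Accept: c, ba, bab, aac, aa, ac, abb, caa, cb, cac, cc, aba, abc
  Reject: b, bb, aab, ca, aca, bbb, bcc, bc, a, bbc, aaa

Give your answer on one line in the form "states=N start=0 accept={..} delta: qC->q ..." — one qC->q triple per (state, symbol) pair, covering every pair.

Grow the machine one transition at a time. Run the examples from 0; the earliest place one falls off (shortest prefix, ties alphabetical) gets sent to the lowest-numbered state that keeps every Accept/Reject pair distinguishable — a pair clashes when both reach the same state with identical unread suffix — and to a fresh state only if none does.
a: 0a undefined. 0a->0: no, aa/a meet in 0. Open state 1: 0a->1.
b: 0b undefined. 0b->0: no, c/bc meet in 0 with "c" left. 0b->1: no, bab/aab meet in 1 with "ab" left. Open state 2: 0b->2.
c: 0c undefined. 0c->0: no, cb/b meet in 2. 0c->1: no, c/a meet in 1. 0c->2: no, c/b meet in 2. Open state 3: 0c->3.
aa: 1a undefined. 1a->0: ok.
ab: 1b undefined. 1b->0: no, abb/b meet in 2. 1b->1: no, abb/a meet in 1. 1b->2: no, abb/bb meet in 2 with "b" left. 1b->3: no, aba/ca meet in 3 with "a" left. Open state 4: 1b->4.
ac: 1c undefined. 1c->0: ok.
ba: 2a undefined. 2a->0: no, bab/b meet in 2. 2a->1: no, ba/aca meet in 1. 2a->2: no, ba/b meet in 2. 2a->3: ok.
bb: 2b undefined. 2b->0: no, c/bbc meet in 3. 2b->1: no, aa/bbc meet in 0. 2b->2: ok.
bc: 2c undefined. 2c->0: no, c/bcc meet in 3. 2c->1: no, aa/bcc meet in 0. 2c->2: ok.
ca: 3a undefined. 3a->0: no, aa/ca meet in 0. 3a->1: ok.
cb: 3b undefined. 3b->0: ok.
cc: 3c undefined. 3c->0: ok.
aba: 4a undefined. 4a->0: ok.
abb: 4b undefined. 4b->0: ok.
abc: 4c undefined. 4c->0: ok.
All examples now run through 5 states with every (state, symbol) defined. Accept strings end in {0,3}, Reject strings end in {1,2}; accept={0,3}.

states=5 start=0 accept={0,3} delta: 0a->1 0b->2 0c->3 1a->0 1b->4 1c->0 2a->3 2b->2 2c->2 3a->1 3b->0 3c->0 4a->0 4b->0 4c->0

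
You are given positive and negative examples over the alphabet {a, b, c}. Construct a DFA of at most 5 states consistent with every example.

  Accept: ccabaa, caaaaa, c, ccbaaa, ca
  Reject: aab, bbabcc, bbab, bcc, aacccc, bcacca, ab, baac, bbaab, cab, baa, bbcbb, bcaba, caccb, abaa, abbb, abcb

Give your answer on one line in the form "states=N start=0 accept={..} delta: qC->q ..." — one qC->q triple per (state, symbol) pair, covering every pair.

Fold the examples into a partial DFA from state 0: repeatedly fix the first undefined (state, symbol) met by the shortest-then-alphabetical prefix, trying targets in increasing order and rejecting any under which an Accept and a Reject string meet in one state with the same remainder; add a state when all current targets are rejected. Accepting states are where Accept strings end.
a: 0a undefined. 0a->0: ok.
b: 0b undefined. 0b->0: no, c/baac meet in 0 with "c" left. Open state 1: 0b->1.
c: 0c undefined. 0c->0: no, ccabaa/baa meet in 1 with "aa" left. 0c->1: no, c/aab meet in 1. Open state 2: 0c->2.
ba: 1a undefined. 1a->0: no, c/baac meet in 2. 1a->1: ok.
bb: 1b undefined. 1b->0: ok.
bc: 1c undefined. 1c->0: no, c/bbabcc meet in 2. 1c->1: ok.
ca: 2a undefined. 2a->0: no, caaaaa/bcaba meet in 0. 2a->1: no, caaaaa/aab meet in 1. 2a->2: ok.
cc: 2c undefined. 2c->0: no, ccabaa/aab meet in 1. 2c->1: no, ccabaa/bcaba meet in 0. 2c->2: no, caaaaa/aacccc meet in 2. Open state 3: 2c->3.
cab: 2b undefined. 2b->0: ok.
cca: 3a undefined. 3a->0: no, ccabaa/aab meet in 1. 3a->1: no, ccabaa/cab meet in 0. 3a->2: no, ccabaa/cab meet in 0. 3a->3: ok.
ccb: 3b undefined. 3b->0: no, ccabaa/cab meet in 0. 3b->1: no, ccabaa/aab meet in 1. 3b->2: ok.
cacc: 3c undefined. 3c->0: no, ccabaa/aacccc meet in 2. 3c->1: ok.
All examples now run through 4 states with every (state, symbol) defined. Accept strings end in {2}, Reject strings end in {0,1}; accept={2}.

states=4 start=0 accept={2} delta: 0a->0 0b->1 0c->2 1a->1 1b->0 1c->1 2a->2 2b->0 2c->3 3a->3 3b->2 3c->1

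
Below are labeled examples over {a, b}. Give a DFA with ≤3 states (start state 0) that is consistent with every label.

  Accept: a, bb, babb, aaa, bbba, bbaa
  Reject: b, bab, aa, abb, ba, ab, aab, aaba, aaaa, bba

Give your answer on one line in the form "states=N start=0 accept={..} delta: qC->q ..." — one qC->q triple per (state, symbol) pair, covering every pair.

Grow the machine one transition at a time. Run the examples from 0; the earliest place one falls off (shortest prefix, ties alphabetical) gets sent to the lowest-numbered state that keeps every Accept/Reject pair distinguishable — a pair clashes when both reach the same state with identical unread suffix — and to a fresh state only if none does.
a: 0a undefined. 0a->0: no, a/aa meet in 0. Open state 1: 0a->1.
b: 0b undefined. 0b->0: no, a/ba meet in 1. 0b->1: no, a/b meet in 1. Open state 2: 0b->2.
aa: 1a undefined. 1a->0: ok.
ab: 1b undefined. 1b->0: ok.
ba: 2a undefined. 2a->0: ok.
bb: 2b undefined. 2b->0: no, a/bba meet in 1. 2b->1: ok.
All examples now run through 3 states with every (state, symbol) defined. Accept strings end in {1}, Reject strings end in {0,2}; accept={1}.

states=3 start=0 accept={1} delta: 0a->1 0b->2 1a->0 1b->0 2a->0 2b->1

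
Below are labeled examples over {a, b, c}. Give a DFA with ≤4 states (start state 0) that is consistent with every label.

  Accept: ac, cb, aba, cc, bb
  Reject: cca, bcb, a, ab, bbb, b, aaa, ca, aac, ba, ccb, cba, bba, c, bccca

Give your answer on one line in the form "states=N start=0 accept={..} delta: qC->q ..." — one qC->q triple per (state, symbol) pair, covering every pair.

State merging on the prefix tree: take the shortest (then alphabetical) example prefix whose next move is undefined and point that move at state 0, else 1, else 2, ...; a target is out if some Accept/Reject pair would then sit in one state with the same input left (inseparable). If every existing state is out, open a new one.
a: 0a undefined. 0a->0: no, ac/aac meet in 0 with "c" left. Open state 1: 0a->1.
b: 0b undefined. 0b->0: no, cb/bcb meet in 0 with "cb" left. 0b->1: no, aba/bba meet in 1 with "ba" left. Open state 2: 0b->2.
c: 0c undefined. 0c->0: no, cb/b meet in 2. 0c->1: no, cb/ab meet in 1 with "b" left. 0c->2: ok.
aa: 1a undefined. 1a->0: ok.
ab: 1b undefined. 1b->0: no, aba/a meet in 1. 1b->1: ok.
ac: 1c undefined. 1c->0: ok.
ba: 2a undefined. 2a->0: no, ac/ca meet in 0. 2a->1: ok.
bb: 2b undefined. 2b->0: ok.
bc: 2c undefined. 2c->0: ok.
All examples now run through 3 states with every (state, symbol) defined. Accept strings end in {0}, Reject strings end in {1,2}; accept={0}.

states=3 start=0 accept={0} delta: 0a->1 0b->2 0c->2 1a->0 1b->1 1c->0 2a->1 2b->0 2c->0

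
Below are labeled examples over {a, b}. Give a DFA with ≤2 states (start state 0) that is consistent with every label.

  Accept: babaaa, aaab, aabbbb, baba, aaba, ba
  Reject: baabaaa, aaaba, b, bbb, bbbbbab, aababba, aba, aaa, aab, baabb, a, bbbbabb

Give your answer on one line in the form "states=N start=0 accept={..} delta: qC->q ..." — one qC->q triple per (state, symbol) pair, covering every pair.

states=2 start=0 accept={0} delta: 0a->1 0b->1 1a->0 1b->0

Grow the machine one transition at a time. Run the examples from 0; the earliest place one falls off (shortest prefix, ties alphabetical) gets sent to the lowest-numbered state that keeps every Accept/Reject pair distinguishable — a pair clashes when both reach the same state with identical unread suffix — and to a fresh state only if none does.
a: 0a undefined. 0a->0: no, aaab/b meet in 0 with "b" left. Open state 1: 0a->1.
b: 0b undefined. 0b->0: no, baba/aba meet in 1 with "ba" left. 0b->1: ok.
aa: 1a undefined. 1a->0: ok.
ab: 1b undefined. 1b->0: ok.
All examples now run through 2 states with every (state, symbol) defined. Accept strings end in {0}, Reject strings end in {1}; accept={0}.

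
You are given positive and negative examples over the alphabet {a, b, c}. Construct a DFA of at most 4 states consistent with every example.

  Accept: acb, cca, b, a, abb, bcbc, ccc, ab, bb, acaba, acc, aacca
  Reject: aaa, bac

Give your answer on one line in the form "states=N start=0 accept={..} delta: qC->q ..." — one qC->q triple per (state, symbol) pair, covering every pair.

Grow the machine one transition at a time. Run the examples from 0; the earliest place one falls off (shortest prefix, ties alphabetical) gets sent to the lowest-numbered state that keeps every Accept/Reject pair distinguishable — a pair clashes when both reach the same state with identical unread suffix — and to a fresh state only if none does.
a: 0a undefined. 0a->0: no, a/aaa meet in 0. Open state 1: 0a->1.
b: 0b undefined. 0b->0: ok.
c: 0c undefined. 0c->0: ok.
aa: 1a undefined. 1a->0: no, cca/aaa meet in 1. 1a->1: no, cca/aaa meet in 1. Open state 2: 1a->2.
ab: 1b undefined. 1b->0: ok.
ac: 1c undefined. 1c->0: no, acb/bac meet in 0. 1c->1: no, cca/bac meet in 1. 1c->2: ok.
aaa: 2a undefined. 2a->0: no, b/aaa meet in 0. 2a->1: no, cca/aaa meet in 1. 2a->2: ok.
aac: 2c undefined. 2c->0: ok.
acb: 2b undefined. 2b->0: ok.
All examples now run through 3 states with every (state, symbol) defined. Accept strings end in {0,1}, Reject strings end in {2}; accept={0,1}.

states=3 start=0 accept={0,1} delta: 0a->1 0b->0 0c->0 1a->2 1b->0 1c->2 2a->2 2b->0 2c->0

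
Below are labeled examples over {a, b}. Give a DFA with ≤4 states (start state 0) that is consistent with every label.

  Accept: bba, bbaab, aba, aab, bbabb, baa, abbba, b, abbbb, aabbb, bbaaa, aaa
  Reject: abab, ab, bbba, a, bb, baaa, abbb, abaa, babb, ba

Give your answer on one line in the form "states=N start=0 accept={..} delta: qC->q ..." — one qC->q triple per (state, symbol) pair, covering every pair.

states=4 start=0 accept={2} delta: 0a->1 0b->2 1a->3 1b->3 2a->3 2b->3 3a->2 3b->2

State merging on the prefix tree: take the shortest (then alphabetical) example prefix whose next move is undefined and point that move at state 0, else 1, else 2, ...; a target is out if some Accept/Reject pair would then sit in one state with the same input left (inseparable). If every existing state is out, open a new one.
a: 0a undefined. 0a->0: no, aba/ba meet in 0 with "ba" left. Open state 1: 0a->1.
b: 0b undefined. 0b->0: no, bba/bbba meet in 1. 0b->1: no, b/a meet in 1. Open state 2: 0b->2.
aa: 1a undefined. 1a->0: no, aaa/a meet in 1. 1a->1: no, aab/ab meet in 1 with "b" left. 1a->2: no, aab/bb meet in 2 with "b" left. Open state 3: 1a->3.
ab: 1b undefined. 1b->0: no, aba/a meet in 1. 1b->1: no, aab/abab meet in 3 with "b" left. 1b->2: no, aba/ba meet in 2 with "a" left. 1b->3: ok.
ba: 2a undefined. 2a->0: no, baa/a meet in 1. 2a->1: no, aba/baaa meet in 3 with "a" left. 2a->2: no, baa/baaa meet in 2. 2a->3: ok.
bb: 2b undefined. 2b->0: no, bba/a meet in 1. 2b->1: no, bba/ab meet in 3. 2b->2: no, bba/ab meet in 3. 2b->3: ok.
aaa: 3a undefined. 3a->0: no, bbaab/ab meet in 3. 3a->1: no, bba/a meet in 1. 3a->2: ok.
aab: 3b undefined. 3b->0: no, bba/abbb meet in 2. 3b->1: no, bbaab/a meet in 1. 3b->2: ok.
All examples now run through 4 states with every (state, symbol) defined. Accept strings end in {2}, Reject strings end in {1,3}; accept={2}.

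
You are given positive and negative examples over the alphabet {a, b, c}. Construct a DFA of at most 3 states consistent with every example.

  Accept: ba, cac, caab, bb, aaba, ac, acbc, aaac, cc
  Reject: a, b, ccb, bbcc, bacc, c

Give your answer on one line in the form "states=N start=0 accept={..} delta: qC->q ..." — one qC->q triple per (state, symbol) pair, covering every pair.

Grow the machine one transition at a time. Run the examples from 0; the earliest place one falls off (shortest prefix, ties alphabetical) gets sent to the lowest-numbered state that keeps every Accept/Reject pair distinguishable — a pair clashes when both reach the same state with identical unread suffix — and to a fresh state only if none does.
a: 0a undefined. 0a->0: no, ac/c meet in 0 with "c" left. Open state 1: 0a->1.
b: 0b undefined. 0b->0: no, ba/a meet in 1. 0b->1: ok.
c: 0c undefined. 0c->0: no, cc/c meet in 0. 0c->1: ok.
aa: 1a undefined. 1a->0: no, cac/a meet in 1. 1a->1: no, ba/a meet in 1. Open state 2: 1a->2.
ac: 1c undefined. 1c->0: ok.
bb: 1b undefined. 1b->0: no, bb/bbcc meet in 0. 1b->1: no, bb/a meet in 1. 1b->2: ok.
aaa: 2a undefined. 2a->0: no, caab/a meet in 1. 2a->1: ok.
aab: 2b undefined. 2b->0: no, aaba/a meet in 1. 2b->1: ok.
bac: 2c undefined. 2c->0: ok.
All examples now run through 3 states with every (state, symbol) defined. Accept strings end in {0,2}, Reject strings end in {1}; accept={0,2}.

states=3 start=0 accept={0,2} delta: 0a->1 0b->1 0c->1 1a->2 1b->2 1c->0 2a->1 2b->1 2c->0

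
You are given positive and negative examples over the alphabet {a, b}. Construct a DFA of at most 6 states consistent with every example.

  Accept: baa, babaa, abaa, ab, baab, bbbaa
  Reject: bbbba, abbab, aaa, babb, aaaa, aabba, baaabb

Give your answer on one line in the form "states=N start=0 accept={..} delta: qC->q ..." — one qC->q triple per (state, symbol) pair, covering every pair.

Fold the examples into a partial DFA from state 0: repeatedly fix the first undefined (state, symbol) met by the shortest-then-alphabetical prefix, trying targets in increasing order and rejecting any under which an Accept and a Reject string meet in one state with the same remainder; add a state when all current targets are rejected. Accepting states are where Accept strings end.
a: 0a undefined. 0a->0: ok.
b: 0b undefined. 0b->0: no, baa/bbbba meet in 0. Open state 1: 0b->1.
ba: 1a undefined. 1a->0: no, baa/aaa meet in 0. 1a->1: ok.
bb: 1b undefined. 1b->0: no, baa/abbab meet in 1. 1b->1: no, baa/bbbba meet in 1. Open state 2: 1b->2.
bbb: 2b undefined. 2b->0: no, baa/bbbba meet in 1. 2b->1: no, baa/babb meet in 1. 2b->2: no, baab/babb meet in 2. Open state 3: 2b->3.
abba: 2a undefined. 2a->0: no, baa/abbab meet in 1. 2a->1: no, baa/aabba meet in 1. 2a->2: no, babaa/aabba meet in 2. 2a->3: ok.
bbba: 3a undefined. 3a->0: no, babaa/aaa meet in 0. 3a->1: ok.
bbbb: 3b undefined. 3b->0: ok.
All examples now run through 4 states with every (state, symbol) defined. Accept strings end in {1,2}, Reject strings end in {0,3}; accept={1,2}.

states=4 start=0 accept={1,2} delta: 0a->0 0b->1 1a->1 1b->2 2a->3 2b->3 3a->1 3b->0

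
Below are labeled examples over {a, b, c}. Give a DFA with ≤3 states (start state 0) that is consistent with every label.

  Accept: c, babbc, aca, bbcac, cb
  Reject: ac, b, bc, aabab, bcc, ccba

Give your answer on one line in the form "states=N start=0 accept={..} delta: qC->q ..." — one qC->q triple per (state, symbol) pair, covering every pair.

states=3 start=0 accept={0,2} delta: 0a->1 0b->1 0c->2 1a->0 1b->0 1c->1 2a->0 2b->0 2c->1

Grow the machine one transition at a time. Run the examples from 0; the earliest place one falls off (shortest prefix, ties alphabetical) gets sent to the lowest-numbered state that keeps every Accept/Reject pair distinguishable — a pair clashes when both reach the same state with identical unread suffix — and to a fresh state only if none does.
a: 0a undefined. 0a->0: no, c/ac meet in 0 with "c" left. Open state 1: 0a->1.
b: 0b undefined. 0b->0: no, c/bc meet in 0 with "c" left. 0b->1: ok.
c: 0c undefined. 0c->0: no, cb/b meet in 1. 0c->1: no, c/b meet in 1. Open state 2: 0c->2.
aa: 1a undefined. 1a->0: ok.
ac: 1c undefined. 1c->0: no, c/bcc meet in 2. 1c->1: ok.
bb: 1b undefined. 1b->0: ok.
cb: 2b undefined. 2b->0: ok.
cc: 2c undefined. 2c->0: no, aca/ccba meet in 0. 2c->1: ok.
bbca: 2a undefined. 2a->0: ok.
All examples now run through 3 states with every (state, symbol) defined. Accept strings end in {0,2}, Reject strings end in {1}; accept={0,2}.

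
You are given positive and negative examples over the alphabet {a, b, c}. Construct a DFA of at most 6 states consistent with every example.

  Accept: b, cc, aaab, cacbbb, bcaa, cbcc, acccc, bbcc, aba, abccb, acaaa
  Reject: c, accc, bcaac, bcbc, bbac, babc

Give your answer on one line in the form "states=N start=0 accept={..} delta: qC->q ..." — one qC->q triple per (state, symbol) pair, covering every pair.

State merging on the prefix tree: take the shortest (then alphabetical) example prefix whose next move is undefined and point that move at state 0, else 1, else 2, ...; a target is out if some Accept/Reject pair would then sit in one state with the same input left (inseparable). If every existing state is out, open a new one.
a: 0a undefined. 0a->0: ok.
b: 0b undefined. 0b->0: ok.
c: 0c undefined. 0c->0: no, b/c meet in 0. Open state 1: 0c->1.
ca: 1a undefined. 1a->0: ok.
cb: 1b undefined. 1b->0: ok.
cc: 1c undefined. 1c->0: ok.
All examples now run through 2 states with every (state, symbol) defined. Accept strings end in {0}, Reject strings end in {1}; accept={0}.

states=2 start=0 accept={0} delta: 0a->0 0b->0 0c->1 1a->0 1b->0 1c->0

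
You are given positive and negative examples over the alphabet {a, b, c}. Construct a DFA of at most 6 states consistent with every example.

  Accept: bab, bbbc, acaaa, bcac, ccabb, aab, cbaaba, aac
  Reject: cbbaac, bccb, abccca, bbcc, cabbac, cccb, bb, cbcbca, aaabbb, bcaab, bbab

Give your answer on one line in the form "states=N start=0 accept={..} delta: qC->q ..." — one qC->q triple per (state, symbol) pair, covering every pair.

State merging on the prefix tree: take the shortest (then alphabetical) example prefix whose next move is undefined and point that move at state 0, else 1, else 2, ...; a target is out if some Accept/Reject pair would then sit in one state with the same input left (inseparable). If every existing state is out, open a new one.
a: 0a undefined. 0a->0: ok.
b: 0b undefined. 0b->0: no, bab/bb meet in 0. Open state 1: 0b->1.
c: 0c undefined. 0c->0: no, ccabb/bb meet in 1 with "b" left. 0c->1: ok.
ba: 1a undefined. 1a->0: ok.
bb: 1b undefined. 1b->0: no, bab/cbbaac meet in 1. 1b->1: no, bab/cbbaac meet in 1. Open state 2: 1b->2.
bc: 1c undefined. 1c->0: no, bab/bcaab meet in 1. 1c->1: no, bab/bcaab meet in 1. 1c->2: no, bcac/cabbac meet in 2 with "ac" left. Open state 3: 1c->3.
bba: 2a undefined. 2a->0: no, bab/cabbac meet in 1. 2a->1: ok.
bbb: 2b undefined. 2b->0: no, bab/cbbaac meet in 1. 2b->1: no, bab/cbbaac meet in 1. 2b->2: no, bab/cbbaac meet in 1. 2b->3: ok.
bbc: 2c undefined. 2c->0: no, bab/bbcc meet in 1. 2c->1: no, acaaa/cbcbca meet in 0. 2c->2: ok.
bca: 3a undefined. 3a->0: no, bab/cbbaac meet in 1. 3a->1: no, bab/cbbaac meet in 1. 3a->2: no, bcac/bbcc meet in 2. 3a->3: no, bbbc/cbbaac meet in 3 with "c" left. Open state 4: 3a->4.
bcc: 3c undefined. 3c->0: no, bab/bccb meet in 1. 3c->1: no, acaaa/cbcbca meet in 0. 3c->2: no, bab/abccca meet in 1. 3c->3: no, bbbc/cabbac meet in 3. 3c->4: ok.
bcaa: 4a undefined. 4a->0: no, bab/cbbaac meet in 1. 4a->1: no, bab/cbcbca meet in 1. 4a->2: ok.
bcac: 4c undefined. 4c->0: no, acaaa/abccca meet in 0. 4c->1: no, acaaa/abccca meet in 0. 4c->2: no, bab/abccca meet in 1. 4c->3: no, bbbc/abccca meet in 4. 4c->4: ok.
bccb: 4b undefined. 4b->0: no, acaaa/bccb meet in 0. 4b->1: no, bab/bccb meet in 1. 4b->2: no, ccabb/cabbac meet in 3. 4b->3: ok.
ccabb: 3b undefined. 3b->0: ok.
All examples now run through 5 states with every (state, symbol) defined. Accept strings end in {0,1,4}, Reject strings end in {2,3}; accept={0,1,4}.

states=5 start=0 accept={0,1,4} delta: 0a->0 0b->1 0c->1 1a->0 1b->2 1c->3 2a->1 2b->3 2c->2 3a->4 3b->0 3c->4 4a->2 4b->3 4c->4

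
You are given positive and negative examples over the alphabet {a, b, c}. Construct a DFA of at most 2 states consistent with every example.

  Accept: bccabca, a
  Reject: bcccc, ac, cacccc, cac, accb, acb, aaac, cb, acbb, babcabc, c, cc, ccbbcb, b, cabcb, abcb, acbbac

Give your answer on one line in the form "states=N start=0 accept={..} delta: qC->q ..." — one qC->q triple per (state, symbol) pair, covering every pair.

Fold the examples into a partial DFA from state 0: repeatedly fix the first undefined (state, symbol) met by the shortest-then-alphabetical prefix, trying targets in increasing order and rejecting any under which an Accept and a Reject string meet in one state with the same remainder; add a state when all current targets are rejected. Accepting states are where Accept strings end.
a: 0a undefined. 0a->0: ok.
b: 0b undefined. 0b->0: no, a/b meet in 0. Open state 1: 0b->1.
c: 0c undefined. 0c->0: no, a/ac meet in 0. 0c->1: ok.
ba: 1a undefined. 1a->0: ok.
bc: 1c undefined. 1c->0: no, bccabca/cacccc meet in 0. 1c->1: ok.
cb: 1b undefined. 1b->0: no, bccabca/accb meet in 0. 1b->1: ok.
All examples now run through 2 states with every (state, symbol) defined. Accept strings end in {0}, Reject strings end in {1}; accept={0}.

states=2 start=0 accept={0} delta: 0a->0 0b->1 0c->1 1a->0 1b->1 1c->1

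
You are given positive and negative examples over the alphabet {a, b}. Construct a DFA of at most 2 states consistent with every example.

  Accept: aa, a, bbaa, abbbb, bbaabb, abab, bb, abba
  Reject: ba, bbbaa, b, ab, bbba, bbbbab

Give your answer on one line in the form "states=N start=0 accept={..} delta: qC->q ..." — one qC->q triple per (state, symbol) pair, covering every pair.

states=2 start=0 accept={0} delta: 0a->0 0b->1 1a->1 1b->0

Grow the machine one transition at a time. Run the examples from 0; the earliest place one falls off (shortest prefix, ties alphabetical) gets sent to the lowest-numbered state that keeps every Accept/Reject pair distinguishable — a pair clashes when both reach the same state with identical unread suffix — and to a fresh state only if none does.
a: 0a undefined. 0a->0: ok.
b: 0b undefined. 0b->0: no, aa/ba meet in 0. Open state 1: 0b->1.
ba: 1a undefined. 1a->0: no, aa/ba meet in 0. 1a->1: ok.
bb: 1b undefined. 1b->0: ok.
All examples now run through 2 states with every (state, symbol) defined. Accept strings end in {0}, Reject strings end in {1}; accept={0}.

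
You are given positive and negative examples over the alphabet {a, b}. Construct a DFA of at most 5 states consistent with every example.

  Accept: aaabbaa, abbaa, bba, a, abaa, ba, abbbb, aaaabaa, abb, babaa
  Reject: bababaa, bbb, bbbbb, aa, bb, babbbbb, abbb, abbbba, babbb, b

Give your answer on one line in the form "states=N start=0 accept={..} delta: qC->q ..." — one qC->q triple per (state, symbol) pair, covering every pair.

State merging on the prefix tree: take the shortest (then alphabetical) example prefix whose next move is undefined and point that move at state 0, else 1, else 2, ...; a target is out if some Accept/Reject pair would then sit in one state with the same input left (inseparable). If every existing state is out, open a new one.
a: 0a undefined. 0a->0: no, a/aa meet in 0. Open state 1: 0a->1.
b: 0b undefined. 0b->0: ok.
aa: 1a undefined. 1a->0: no, aaaabaa/bbb meet in 0. 1a->1: no, bba/aa meet in 1. Open state 2: 1a->2.
ab: 1b undefined. 1b->0: no, abbaa/bababaa meet in 2. 1b->1: no, bba/babbbbb meet in 1. 1b->2: ok.
aaa: 2a undefined. 2a->0: no, aaabbaa/bababaa meet in 2. 2a->1: no, abaa/bababaa meet in 2. 2a->2: no, abbaa/bababaa meet in 2 with "baa" left. Open state 3: 2a->3.
abb: 2b undefined. 2b->0: no, abbaa/aa meet in 2. 2b->1: ok.
aaaa: 3a undefined. 3a->0: no, abaa/bbb meet in 0. 3a->1: ok.
aaab: 3b undefined. 3b->0: no, aaabbaa/bababaa meet in 2. 3b->1: no, abbaa/bababaa meet in 3. 3b->2: no, bba/bababaa meet in 1. 3b->3: no, aaabbaa/bababaa meet in 2. Open state 4: 3b->4.
aaabb: 4b undefined. 4b->0: no, aaabbaa/aa meet in 2. 4b->1: ok.
bababa: 4a undefined. 4a->0: no, bba/bababaa meet in 1. 4a->1: ok.
All examples now run through 5 states with every (state, symbol) defined. Accept strings end in {1,3}, Reject strings end in {0,2}; accept={1,3}.

states=5 start=0 accept={1,3} delta: 0a->1 0b->0 1a->2 1b->2 2a->3 2b->1 3a->1 3b->4 4a->1 4b->1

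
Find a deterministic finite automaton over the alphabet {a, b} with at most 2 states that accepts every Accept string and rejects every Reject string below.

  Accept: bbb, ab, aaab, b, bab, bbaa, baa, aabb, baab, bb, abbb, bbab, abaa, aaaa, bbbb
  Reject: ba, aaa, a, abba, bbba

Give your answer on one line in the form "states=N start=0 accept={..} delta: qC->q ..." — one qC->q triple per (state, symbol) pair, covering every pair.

states=2 start=0 accept={0} delta: 0a->1 0b->0 1a->0 1b->0

State merging on the prefix tree: take the shortest (then alphabetical) example prefix whose next move is undefined and point that move at state 0, else 1, else 2, ...; a target is out if some Accept/Reject pair would then sit in one state with the same input left (inseparable). If every existing state is out, open a new one.
a: 0a undefined. 0a->0: no, aaaa/aaa meet in 0. Open state 1: 0a->1.
b: 0b undefined. 0b->0: ok.
aa: 1a undefined. 1a->0: ok.
ab: 1b undefined. 1b->0: ok.
All examples now run through 2 states with every (state, symbol) defined. Accept strings end in {0}, Reject strings end in {1}; accept={0}.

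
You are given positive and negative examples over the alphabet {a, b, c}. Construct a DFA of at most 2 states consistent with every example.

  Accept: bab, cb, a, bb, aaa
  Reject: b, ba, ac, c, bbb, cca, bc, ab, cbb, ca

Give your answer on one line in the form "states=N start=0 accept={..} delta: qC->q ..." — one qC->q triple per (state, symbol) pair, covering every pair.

states=2 start=0 accept={0} delta: 0a->0 0b->1 0c->1 1a->1 1b->0 1c->1

Fold the examples into a partial DFA from state 0: repeatedly fix the first undefined (state, symbol) met by the shortest-then-alphabetical prefix, trying targets in increasing order and rejecting any under which an Accept and a Reject string meet in one state with the same remainder; add a state when all current targets are rejected. Accepting states are where Accept strings end.
a: 0a undefined. 0a->0: ok.
b: 0b undefined. 0b->0: no, bab/b meet in 0. Open state 1: 0b->1.
c: 0c undefined. 0c->0: no, cb/b meet in 1. 0c->1: ok.
ba: 1a undefined. 1a->0: no, bab/b meet in 1. 1a->1: ok.
bb: 1b undefined. 1b->0: ok.
bc: 1c undefined. 1c->0: no, bab/cca meet in 0. 1c->1: ok.
All examples now run through 2 states with every (state, symbol) defined. Accept strings end in {0}, Reject strings end in {1}; accept={0}.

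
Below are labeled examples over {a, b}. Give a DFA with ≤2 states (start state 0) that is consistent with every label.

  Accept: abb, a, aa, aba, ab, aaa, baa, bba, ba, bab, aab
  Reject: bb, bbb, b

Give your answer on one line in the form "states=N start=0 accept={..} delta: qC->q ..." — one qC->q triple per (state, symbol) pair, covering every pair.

states=2 start=0 accept={1} delta: 0a->1 0b->0 1a->1 1b->1

State merging on the prefix tree: take the shortest (then alphabetical) example prefix whose next move is undefined and point that move at state 0, else 1, else 2, ...; a target is out if some Accept/Reject pair would then sit in one state with the same input left (inseparable). If every existing state is out, open a new one.
a: 0a undefined. 0a->0: no, abb/bb meet in 0 with "bb" left. Open state 1: 0a->1.
b: 0b undefined. 0b->0: ok.
aa: 1a undefined. 1a->0: no, aa/bb meet in 0. 1a->1: ok.
ab: 1b undefined. 1b->0: no, abb/bb meet in 0. 1b->1: ok.
All examples now run through 2 states with every (state, symbol) defined. Accept strings end in {1}, Reject strings end in {0}; accept={1}.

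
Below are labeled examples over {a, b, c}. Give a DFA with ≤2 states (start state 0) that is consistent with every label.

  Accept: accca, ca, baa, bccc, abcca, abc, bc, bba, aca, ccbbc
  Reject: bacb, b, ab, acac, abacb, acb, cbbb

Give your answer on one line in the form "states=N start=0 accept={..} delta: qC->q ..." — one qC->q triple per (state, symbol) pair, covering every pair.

Grow the machine one transition at a time. Run the examples from 0; the earliest place one falls off (shortest prefix, ties alphabetical) gets sent to the lowest-numbered state that keeps every Accept/Reject pair distinguishable — a pair clashes when both reach the same state with identical unread suffix — and to a fresh state only if none does.
a: 0a undefined. 0a->0: ok.
b: 0b undefined. 0b->0: no, baa/b meet in 0. Open state 1: 0b->1.
c: 0c undefined. 0c->0: no, accca/acac meet in 0. 0c->1: ok.
ba: 1a undefined. 1a->0: ok.
bb: 1b undefined. 1b->0: no, ca/bacb meet in 0. 1b->1: ok.
bc: 1c undefined. 1c->0: ok.
All examples now run through 2 states with every (state, symbol) defined. Accept strings end in {0}, Reject strings end in {1}; accept={0}.

states=2 start=0 accept={0} delta: 0a->0 0b->1 0c->1 1a->0 1b->1 1c->0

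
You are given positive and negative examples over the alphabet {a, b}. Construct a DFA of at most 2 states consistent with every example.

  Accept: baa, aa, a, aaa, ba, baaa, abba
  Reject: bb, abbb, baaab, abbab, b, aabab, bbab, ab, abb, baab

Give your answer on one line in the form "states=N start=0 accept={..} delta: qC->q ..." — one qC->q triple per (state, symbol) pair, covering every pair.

State merging on the prefix tree: take the shortest (then alphabetical) example prefix whose next move is undefined and point that move at state 0, else 1, else 2, ...; a target is out if some Accept/Reject pair would then sit in one state with the same input left (inseparable). If every existing state is out, open a new one.
a: 0a undefined. 0a->0: ok.
b: 0b undefined. 0b->0: no, baa/bb meet in 0. Open state 1: 0b->1.
ba: 1a undefined. 1a->0: ok.
bb: 1b undefined. 1b->0: no, baa/bb meet in 0. 1b->1: ok.
All examples now run through 2 states with every (state, symbol) defined. Accept strings end in {0}, Reject strings end in {1}; accept={0}.

states=2 start=0 accept={0} delta: 0a->0 0b->1 1a->0 1b->1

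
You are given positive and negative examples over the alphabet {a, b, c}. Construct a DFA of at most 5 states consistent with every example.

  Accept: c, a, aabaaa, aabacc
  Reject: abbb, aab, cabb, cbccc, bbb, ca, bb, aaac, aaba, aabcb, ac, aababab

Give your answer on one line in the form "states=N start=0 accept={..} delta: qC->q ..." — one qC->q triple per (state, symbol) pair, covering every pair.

states=5 start=0 accept={1} delta: 0a->1 0b->0 0c->1 1a->2 1b->0 1c->2 2a->1 2b->3 2c->0 3a->4 3b->0 3c->0 4a->0 4b->0 4c->0

State merging on the prefix tree: take the shortest (then alphabetical) example prefix whose next move is undefined and point that move at state 0, else 1, else 2, ...; a target is out if some Accept/Reject pair would then sit in one state with the same input left (inseparable). If every existing state is out, open a new one.
a: 0a undefined. 0a->0: no, c/aaac meet in 0 with "c" left. Open state 1: 0a->1.
b: 0b undefined. 0b->0: ok.
c: 0c undefined. 0c->0: no, c/cbccc meet in 0. 0c->1: ok.
aa: 1a undefined. 1a->0: no, c/aaba meet in 1. 1a->1: no, c/ca meet in 1. Open state 2: 1a->2.
ab: 1b undefined. 1b->0: ok.
ac: 1c undefined. 1c->0: no, c/cbccc meet in 1. 1c->1: no, c/cbccc meet in 1. 1c->2: ok.
aaa: 2a undefined. 2a->0: no, c/aaac meet in 1. 2a->1: ok.
aab: 2b undefined. 2b->0: no, c/aaba meet in 1. 2b->1: no, c/aab meet in 1. 2b->2: no, c/aaba meet in 1. Open state 3: 2b->3.
aaba: 3a undefined. 3a->0: no, aabaaa/ca meet in 2. 3a->1: no, c/aaba meet in 1. 3a->2: no, aabaaa/ca meet in 2. 3a->3: no, aabaaa/aab meet in 3. Open state 4: 3a->4.
aabc: 3c undefined. 3c->0: ok.
cabb: 3b undefined. 3b->0: ok.
aabaa: 4a undefined. 4a->0: ok.
aabab: 4b undefined. 4b->0: ok.
aabac: 4c undefined. 4c->0: ok.
cbccc: 2c undefined. 2c->0: ok.
All examples now run through 5 states with every (state, symbol) defined. Accept strings end in {1}, Reject strings end in {0,2,3,4}; accept={1}.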